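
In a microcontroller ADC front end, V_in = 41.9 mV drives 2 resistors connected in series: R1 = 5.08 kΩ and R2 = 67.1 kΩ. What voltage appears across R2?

V ≈ 39.0 mV

ΣR = 5.08 + 67.1 = 72.18 kΩ.
V = V_in · R/ΣR = 41.9 × 0.9296 = 38.95 mV.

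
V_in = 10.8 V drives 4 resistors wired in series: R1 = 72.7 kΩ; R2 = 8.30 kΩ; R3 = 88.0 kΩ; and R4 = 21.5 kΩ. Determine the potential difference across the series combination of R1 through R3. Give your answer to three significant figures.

V ≈ 9.58 V

ΣR = 72.7 + 8.30 + 88.0 + 21.5 = 190.5 kΩ.
R_{R1..R3} = 72.7 + 8.30 + 88.0 = 169.0 kΩ.
By the voltage-divider rule, V = 10.8 × 169.0/190.5 = 9.581 V.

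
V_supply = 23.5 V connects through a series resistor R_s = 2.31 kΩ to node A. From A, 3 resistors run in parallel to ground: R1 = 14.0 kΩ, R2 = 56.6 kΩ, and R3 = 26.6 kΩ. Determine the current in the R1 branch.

I ≈ 1.30 mA

Parallel bank: R_p = 1/(1/14.0 + 1/56.6 + 1/26.6) = 7.893 kΩ.
V_A by voltage divider: V_A = 23.5 × 7.893/(2.31 + 7.893) = 18.18 V.
I(R1) = V_A / R1 = 18.18/14.0 = 1.299 mA.
(Check via current divider: I_total = 2.303 mA; share G_k/ΣG = 0.5638 → same result.)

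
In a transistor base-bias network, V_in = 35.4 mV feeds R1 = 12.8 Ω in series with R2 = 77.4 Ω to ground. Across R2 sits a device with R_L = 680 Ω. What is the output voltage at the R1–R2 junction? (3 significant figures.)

First combine the lower leg with the load: R2 ‖ R_L = 69.49 Ω.
Voltage divider with the loaded lower leg: V_out = 35.4 × 69.49/(12.8 + 69.49) = 35.4 × 0.8445 = 29.89 mV.

V_out ≈ 29.9 mV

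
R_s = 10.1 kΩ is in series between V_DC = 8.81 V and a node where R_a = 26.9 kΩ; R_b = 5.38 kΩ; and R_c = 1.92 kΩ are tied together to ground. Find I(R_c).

I ≈ 0.539 mA

Parallel bank: R_p = 1/(1/26.9 + 1/5.38 + 1/1.92) = 1.344 kΩ.
Node voltage V_A = V_DC · R_p/(R_s + R_p) = 8.81 × 0.1175 = 1.035 V.
I(R_c) = V_A / R_c = 1.035/1.92 = 0.5390 mA.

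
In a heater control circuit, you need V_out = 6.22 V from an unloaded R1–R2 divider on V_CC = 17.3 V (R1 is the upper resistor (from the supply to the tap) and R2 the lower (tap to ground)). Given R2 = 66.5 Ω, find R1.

R1 ≈ 118 Ω

Required fraction k = V_out/V_CC = 0.3595.
So R1 = R2 · (V_CC/V_out − 1) = 66.5 × (17.3/6.22 − 1) = 66.5 × 1.781 = 118.5 Ω.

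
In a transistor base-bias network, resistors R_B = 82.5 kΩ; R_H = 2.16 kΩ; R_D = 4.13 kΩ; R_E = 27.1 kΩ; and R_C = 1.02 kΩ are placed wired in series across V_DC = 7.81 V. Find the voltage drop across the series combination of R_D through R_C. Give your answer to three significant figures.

ΣR = 82.5 + 2.16 + 4.13 + 27.1 + 1.02 = 116.9 kΩ.
R_{R_D..R_C} = 4.13 + 27.1 + 1.02 = 32.25 kΩ.
By the voltage-divider rule, V = 7.81 × 32.25/116.9 = 2.154 V.

V ≈ 2.15 V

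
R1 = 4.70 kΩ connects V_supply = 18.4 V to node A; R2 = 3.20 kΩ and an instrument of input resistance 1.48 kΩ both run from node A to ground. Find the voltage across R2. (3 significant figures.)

R2 ‖ R_L = (3.20 × 1.48)/(3.20 + 1.48) = 1.012 kΩ.
Then V_out = V_supply · R2'/(R1 + R2') = 18.4 × 1.012/5.712 = 3.260 V.
(Unloaded it would be 7.45 V; the load pulls it down.)

V_out ≈ 3.26 V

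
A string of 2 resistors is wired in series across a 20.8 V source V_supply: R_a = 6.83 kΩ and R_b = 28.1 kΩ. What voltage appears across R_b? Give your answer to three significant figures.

V ≈ 16.7 V

Total series resistance ΣR = 6.83 + 28.1 = 34.93 kΩ.
By the voltage-divider rule, V = 20.8 × 28.10/34.93 = 16.73 V.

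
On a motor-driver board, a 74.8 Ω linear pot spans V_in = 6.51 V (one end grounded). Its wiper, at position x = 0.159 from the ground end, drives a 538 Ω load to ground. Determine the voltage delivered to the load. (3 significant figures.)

Lower segment x·R_p = 11.89 Ω; upper segment (1−x)·R_p = 62.91 Ω.
Lower segment in parallel with the load: 11.89 ‖ 538 = 11.64 Ω.
Loaded-divider output: V_out = 6.51 × 0.1561 = 1.016 V.

V_out ≈ 1.02 V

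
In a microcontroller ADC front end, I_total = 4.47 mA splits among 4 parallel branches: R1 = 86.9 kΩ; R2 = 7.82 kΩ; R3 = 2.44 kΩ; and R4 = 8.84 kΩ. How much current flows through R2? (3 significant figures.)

I ≈ 0.863 mA

ΣG = 1/86.9 + 1/7.82 + 1/2.44 + 1/8.84 = 0.6623.
R2 takes the fraction G_k/ΣG = 0.1279/0.6623 = 0.1931, so I = 4.47 × 0.1931 = 0.8630 mA.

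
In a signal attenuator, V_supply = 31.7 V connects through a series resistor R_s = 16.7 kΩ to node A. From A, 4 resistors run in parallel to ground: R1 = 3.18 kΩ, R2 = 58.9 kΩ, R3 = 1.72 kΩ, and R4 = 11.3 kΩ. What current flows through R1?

Equivalent of the parallel group: R_p = 0.9987 kΩ.
Node voltage V_A = V_supply · R_p/(R_s + R_p) = 31.7 × 0.05643 = 1.789 V.
Branch current I = V_A/R1 = 1.789/3.18 = 0.5625 mA.

I ≈ 0.562 mA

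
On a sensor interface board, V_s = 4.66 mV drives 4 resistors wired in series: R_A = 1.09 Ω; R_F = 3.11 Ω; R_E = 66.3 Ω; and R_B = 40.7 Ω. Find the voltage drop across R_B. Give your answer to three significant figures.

V ≈ 1.71 mV

Series total: ΣR = 1.09 + 3.11 + 66.3 + 40.7 = 111.2 Ω.
By the voltage-divider rule, V = 4.66 × 40.70/111.2 = 1.706 mV.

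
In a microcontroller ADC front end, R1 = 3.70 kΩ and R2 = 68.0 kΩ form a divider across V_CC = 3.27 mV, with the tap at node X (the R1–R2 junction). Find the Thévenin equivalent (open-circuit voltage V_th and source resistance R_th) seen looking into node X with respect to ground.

V_th ≈ 3.10 mV, R_th ≈ 3.51 kΩ

With X open, the divider is unloaded: V_th = 3.27 × 68.0/71.70 = 3.101 mV.
Zeroing V_CC shorts the top of R1 to ground, so R_th = R1 ‖ R2 = 3.509 kΩ.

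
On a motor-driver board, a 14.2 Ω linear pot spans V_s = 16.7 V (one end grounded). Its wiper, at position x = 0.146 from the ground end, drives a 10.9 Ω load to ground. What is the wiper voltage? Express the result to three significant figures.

V_out ≈ 2.10 V

Split the track: R_lower = x·R_p = 2.073 Ω, R_upper = (1−x)·R_p = 12.13 Ω.
Lower segment in parallel with the load: 2.073 ‖ 10.9 = 1.742 Ω.
Then V_out = V_s · 1.742/(12.13 + 1.742) = 2.097 V.
(Unloaded: V_out = x·V_s = 2.44 V.)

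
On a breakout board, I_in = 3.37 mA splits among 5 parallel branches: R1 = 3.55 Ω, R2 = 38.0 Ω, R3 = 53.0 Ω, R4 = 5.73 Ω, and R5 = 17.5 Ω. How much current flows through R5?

Conductances: ΣG = 1/3.55 + 1/38.0 + 1/53.0 + 1/5.73 + 1/17.5 = 0.5585 (1/Ω).
R5 takes the fraction G_k/ΣG = 0.05714/0.5585 = 0.1023, so I = 3.37 × 0.1023 = 0.3448 mA.

I ≈ 0.345 mA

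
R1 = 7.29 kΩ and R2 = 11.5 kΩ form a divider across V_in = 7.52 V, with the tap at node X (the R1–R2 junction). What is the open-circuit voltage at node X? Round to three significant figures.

V_th ≈ 4.60 V

With X open, the divider is unloaded: V_th = 7.52 × 11.5/18.79 = 4.602 V.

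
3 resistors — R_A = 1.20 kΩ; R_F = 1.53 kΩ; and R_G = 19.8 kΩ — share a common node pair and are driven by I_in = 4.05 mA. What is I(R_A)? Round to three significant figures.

I ≈ 2.20 mA

Conductances: ΣG = 1/1.20 + 1/1.53 + 1/19.8 = 1.537 (1/kΩ).
By the current-divider rule, I = I_in · G_k/ΣG = 4.05 × 0.5420 = 2.195 mA.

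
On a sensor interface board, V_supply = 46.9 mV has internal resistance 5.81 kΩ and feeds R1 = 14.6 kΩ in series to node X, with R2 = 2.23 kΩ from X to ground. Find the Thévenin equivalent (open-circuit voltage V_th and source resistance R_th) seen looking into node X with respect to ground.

V_th ≈ 4.62 mV, R_th ≈ 2.01 kΩ

R1' = 5.81 + 14.6 = 20.41 kΩ (source resistance + R1).
Open-circuit (no load on X): V_th = V_supply · R2/(R1' + R2) = 46.9 × 2.23/(20.41 + 2.23) = 4.620 mV.
With V_supply suppressed (replaced by a short), R_th = R1' ‖ R2 = (20.41 × 2.23)/(20.41 + 2.23) = 2.010 kΩ.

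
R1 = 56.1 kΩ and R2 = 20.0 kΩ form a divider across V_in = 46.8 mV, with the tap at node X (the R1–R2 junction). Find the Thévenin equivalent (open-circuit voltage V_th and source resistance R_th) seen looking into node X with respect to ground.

V_th ≈ 12.3 mV, R_th ≈ 14.7 kΩ

Open-circuit (no load on X): V_th = V_in · R2/(R1 + R2) = 46.8 × 20.0/(56.10 + 20.0) = 12.30 mV.
With V_in suppressed (replaced by a short), R_th = R1 ‖ R2 = (56.10 × 20.0)/(56.10 + 20.0) = 14.74 kΩ.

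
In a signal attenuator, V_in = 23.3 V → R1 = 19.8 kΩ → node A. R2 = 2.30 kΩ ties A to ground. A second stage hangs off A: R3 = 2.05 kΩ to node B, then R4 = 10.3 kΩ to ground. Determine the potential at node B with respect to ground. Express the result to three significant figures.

V_B ≈ 1.73 V

Node A sees R2 in parallel with the series input of stage 2, R3 + R4 = 12.35 kΩ.
R2 ‖ (R3+R4) = 1.939 kΩ.
V_A = 23.3 × 1.939/(19.8 + 1.939) = 2.078 V.
Then the unloaded second divider: V_B = V_A × R4/(R3+R4) = 2.078 × 0.8340 = 1.733 V.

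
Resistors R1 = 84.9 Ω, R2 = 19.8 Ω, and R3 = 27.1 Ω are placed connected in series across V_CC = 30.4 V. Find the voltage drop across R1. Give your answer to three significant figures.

ΣR = 84.9 + 19.8 + 27.1 = 131.8 Ω.
V = V_CC · R/ΣR = 30.4 × 0.6442 = 19.58 V.

V ≈ 19.6 V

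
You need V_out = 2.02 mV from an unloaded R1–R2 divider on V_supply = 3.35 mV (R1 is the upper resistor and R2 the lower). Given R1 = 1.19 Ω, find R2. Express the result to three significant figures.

R2 ≈ 1.81 Ω

Required fraction k = V_out/V_supply = 0.6030.
Rearranging, R2 = R1·k/(1−k) = 1.19 × 1.519 = 1.807 Ω.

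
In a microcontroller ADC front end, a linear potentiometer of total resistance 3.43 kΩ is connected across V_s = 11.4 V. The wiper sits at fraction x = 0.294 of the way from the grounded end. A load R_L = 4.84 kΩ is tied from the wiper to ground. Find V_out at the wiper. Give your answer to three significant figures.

V_out ≈ 2.92 V

Lower segment x·R_p = 1.008 kΩ; upper segment (1−x)·R_p = 2.422 kΩ.
Lower segment in parallel with the load: 1.008 ‖ 4.84 = 0.8345 kΩ.
Then V_out = V_s · 0.8345/(2.422 + 0.8345) = 2.922 V.
(Unloaded: V_out = x·V_s = 3.35 V.)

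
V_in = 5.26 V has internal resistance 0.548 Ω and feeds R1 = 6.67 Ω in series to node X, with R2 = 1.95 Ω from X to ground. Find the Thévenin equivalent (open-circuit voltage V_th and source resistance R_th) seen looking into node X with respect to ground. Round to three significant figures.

V_th ≈ 1.12 V, R_th ≈ 1.54 Ω

R1' = 0.548 + 6.67 = 7.218 Ω (source resistance + R1).
With X open, the divider is unloaded: V_th = 5.26 × 1.95/9.168 = 1.119 V.
Looking into X with the source shorted: R_th = R1'·R2/(R1'+R2) = 7.218 × 1.95/9.168 = 1.535 Ω.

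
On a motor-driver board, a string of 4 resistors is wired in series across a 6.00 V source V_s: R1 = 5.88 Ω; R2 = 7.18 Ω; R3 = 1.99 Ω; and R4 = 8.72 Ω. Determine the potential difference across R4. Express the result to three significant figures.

V ≈ 2.20 V

Series total: ΣR = 5.88 + 7.18 + 1.99 + 8.72 = 23.77 Ω.
Voltage divider: V = V_s · (8.720 / 23.77) = 6.00 × 0.3668 = 2.201 V.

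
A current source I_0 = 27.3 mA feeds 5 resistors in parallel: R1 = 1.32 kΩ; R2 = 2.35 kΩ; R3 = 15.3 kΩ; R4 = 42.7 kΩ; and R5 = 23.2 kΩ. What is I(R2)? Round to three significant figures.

Conductances: ΣG = 1/1.32 + 1/2.35 + 1/15.3 + 1/42.7 + 1/23.2 = 1.315 (1/kΩ).
Current divider: I(R2) = I_0 · G_k/ΣG = 27.3 × (0.4255/1.315) = 27.3 × 0.3236 = 8.834 mA.

I ≈ 8.83 mA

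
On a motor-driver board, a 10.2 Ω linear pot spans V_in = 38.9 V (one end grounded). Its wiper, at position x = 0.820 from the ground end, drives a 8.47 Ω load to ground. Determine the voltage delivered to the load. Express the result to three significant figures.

The pot divides into 1.836 Ω above the wiper and 8.364 Ω below.
R_L loads the lower segment: effective lower R = 4.208 Ω.
Then V_out = V_in · 4.208/(1.836 + 4.208) = 27.08 V.

V_out ≈ 27.1 V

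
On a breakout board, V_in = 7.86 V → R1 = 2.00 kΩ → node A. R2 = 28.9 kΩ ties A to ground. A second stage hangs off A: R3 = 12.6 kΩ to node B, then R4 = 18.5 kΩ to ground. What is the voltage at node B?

V_B ≈ 4.12 V

Looking into the second stage from A: R3 + R4 = 31.10 kΩ appears in parallel with R2.
R2 ‖ (R3+R4) = 14.98 kΩ.
V_A = 7.86 × 14.98/(2.00 + 14.98) = 6.934 V.
V_B = V_A × 0.5949 = 4.125 V.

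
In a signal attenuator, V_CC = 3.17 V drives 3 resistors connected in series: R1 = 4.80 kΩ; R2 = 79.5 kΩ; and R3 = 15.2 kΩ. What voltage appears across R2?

Total series resistance ΣR = 4.80 + 79.5 + 15.2 = 99.50 kΩ.
V = V_CC · R/ΣR = 3.17 × 0.7990 = 2.533 V.

V ≈ 2.53 V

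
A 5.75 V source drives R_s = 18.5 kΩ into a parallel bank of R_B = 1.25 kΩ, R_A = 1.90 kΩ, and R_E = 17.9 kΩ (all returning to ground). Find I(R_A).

I ≈ 0.114 mA

Parallel bank: R_p = 1/(1/1.25 + 1/1.90 + 1/17.9) = 0.7235 kΩ.
V_A = 5.75 × 0.7235/19.22 = 0.2164 V.
I(R_A) = V_A / R_A = 0.2164/1.90 = 0.1139 mA.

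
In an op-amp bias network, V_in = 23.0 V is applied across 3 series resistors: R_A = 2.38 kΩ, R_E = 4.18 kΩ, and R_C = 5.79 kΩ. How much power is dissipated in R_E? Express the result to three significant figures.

ΣR = 12.35 kΩ → I = 23.0/12.35 = 1.862 mA.
V(R_E) = I·R = 7.785 V; P = V·I = 7.785 × 1.862 = 14.50 mW.

P ≈ 14.5 mW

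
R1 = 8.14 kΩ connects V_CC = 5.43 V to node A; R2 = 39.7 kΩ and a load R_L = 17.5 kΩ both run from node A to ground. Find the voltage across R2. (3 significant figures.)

The load sits in parallel with R2, giving an effective lower resistance R2' = R2·R_L/(R2+R_L) = 12.15 kΩ.
Then V_out = V_CC · R2'/(R1 + R2') = 5.43 × 12.15/20.29 = 3.251 V.
(Unloaded it would be 4.51 V; the load pulls it down.)

V_out ≈ 3.25 V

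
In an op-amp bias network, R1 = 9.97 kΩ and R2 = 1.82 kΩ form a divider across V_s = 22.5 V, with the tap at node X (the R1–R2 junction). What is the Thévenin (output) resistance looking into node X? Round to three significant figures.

R_th ≈ 1.54 kΩ

Zeroing V_s shorts the top of R1 to ground, so R_th = R1 ‖ R2 = 1.539 kΩ.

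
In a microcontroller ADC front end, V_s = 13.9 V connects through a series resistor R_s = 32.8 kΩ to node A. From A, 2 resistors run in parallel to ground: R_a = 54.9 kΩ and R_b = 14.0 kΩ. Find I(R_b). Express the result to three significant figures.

Equivalent of the parallel group: R_p = 11.16 kΩ.
V_A = 13.9 × 11.16/43.96 = 3.528 V.
I(R_b) = V_A / R_b = 3.528/14.0 = 0.2520 mA.
(Check via current divider: I_total = 0.3162 mA; share G_k/ΣG = 0.7968 → same result.)

I ≈ 0.252 mA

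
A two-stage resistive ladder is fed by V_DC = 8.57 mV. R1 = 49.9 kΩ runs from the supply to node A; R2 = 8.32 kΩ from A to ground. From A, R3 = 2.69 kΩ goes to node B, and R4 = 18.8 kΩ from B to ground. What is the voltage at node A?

V_A ≈ 0.920 mV

Node A sees R2 in parallel with the series input of stage 2, R3 + R4 = 21.49 kΩ.
R2 ‖ (R3+R4) = 5.998 kΩ.
First divider: V_A = V_DC · 5.998/(49.9 + 5.998) = 0.9196 mV.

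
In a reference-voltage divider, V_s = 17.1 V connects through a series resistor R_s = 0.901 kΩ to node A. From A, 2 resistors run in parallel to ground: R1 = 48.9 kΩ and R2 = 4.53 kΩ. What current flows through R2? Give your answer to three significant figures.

I ≈ 3.10 mA

Equivalent of the parallel group: R_p = 4.146 kΩ.
V_A = 17.1 × 4.146/5.047 = 14.05 V.
Branch current I = V_A/R2 = 14.05/4.53 = 3.101 mA.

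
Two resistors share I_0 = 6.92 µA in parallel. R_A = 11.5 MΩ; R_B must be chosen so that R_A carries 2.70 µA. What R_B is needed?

R_B ≈ 7.36 MΩ

Two-branch current divider: I_A = I_0 · R_B/(R_A + R_B).
With f = 0.3902, R_B = R_A · f/(1−f) = 11.5 × 0.6398 = 7.358 MΩ.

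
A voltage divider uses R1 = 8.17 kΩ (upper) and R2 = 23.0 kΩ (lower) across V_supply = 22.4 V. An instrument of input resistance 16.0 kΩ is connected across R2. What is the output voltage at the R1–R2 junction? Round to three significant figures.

V_out ≈ 12.0 V

R2 ‖ R_L = (23.0 × 16.0)/(23.0 + 16.0) = 9.436 kΩ.
Voltage divider with the loaded lower leg: V_out = 22.4 × 9.436/(8.17 + 9.436) = 22.4 × 0.5360 = 12.01 V.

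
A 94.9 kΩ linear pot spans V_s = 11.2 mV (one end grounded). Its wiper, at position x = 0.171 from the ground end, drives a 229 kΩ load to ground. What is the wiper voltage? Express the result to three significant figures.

Split the track: R_lower = x·R_p = 16.23 kΩ, R_upper = (1−x)·R_p = 78.67 kΩ.
Lower segment in parallel with the load: 16.23 ‖ 229 = 15.15 kΩ.
Loaded-divider output: V_out = 11.2 × 0.1615 = 1.809 mV.
(Unloaded: V_out = x·V_s = 1.92 mV.)

V_out ≈ 1.81 mV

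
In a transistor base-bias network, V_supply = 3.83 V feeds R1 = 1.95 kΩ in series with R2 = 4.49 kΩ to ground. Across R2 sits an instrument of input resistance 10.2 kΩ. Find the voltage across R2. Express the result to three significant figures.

V_out ≈ 2.36 V

R2 ‖ R_L = (4.49 × 10.2)/(4.49 + 10.2) = 3.118 kΩ.
Now apply the divider: V_out = 3.83 × 0.6152 = 2.356 V.
(Unloaded it would be 2.67 V; the load pulls it down.)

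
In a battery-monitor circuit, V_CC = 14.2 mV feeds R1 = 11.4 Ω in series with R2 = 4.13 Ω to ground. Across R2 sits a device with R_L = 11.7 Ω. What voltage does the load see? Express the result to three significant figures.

V_out ≈ 3.00 mV

First combine the lower leg with the load: R2 ‖ R_L = 3.052 Ω.
Then V_out = V_CC · R2'/(R1 + R2') = 14.2 × 3.052/14.45 = 2.999 mV.
(Unloaded it would be 3.78 mV; the load pulls it down.)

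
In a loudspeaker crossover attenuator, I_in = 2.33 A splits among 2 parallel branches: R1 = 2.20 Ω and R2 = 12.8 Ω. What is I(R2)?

With just two branches, the current splits inversely with resistance.
I(R2) = 2.33 × 2.20/(2.20 + 12.8) = 2.33 × 0.1467 = 0.3417 A.

I ≈ 0.342 A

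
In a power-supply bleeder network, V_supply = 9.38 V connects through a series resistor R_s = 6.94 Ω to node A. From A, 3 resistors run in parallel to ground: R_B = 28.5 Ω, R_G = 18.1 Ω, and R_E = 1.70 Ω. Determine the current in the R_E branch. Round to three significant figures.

I ≈ 0.966 A

Combine the parallel branches: R_p = (1/28.5 + 1/18.1 + 1/1.70)⁻¹ = 1.474 Ω.
Node voltage V_A = V_supply · R_p/(R_s + R_p) = 9.38 × 0.1752 = 1.643 V.
Branch current I = V_A/R_E = 1.643/1.70 = 0.9664 A.
(Equivalently: I_total = 1.115 A, then current-divider fraction G_k/ΣG = 0.8669.)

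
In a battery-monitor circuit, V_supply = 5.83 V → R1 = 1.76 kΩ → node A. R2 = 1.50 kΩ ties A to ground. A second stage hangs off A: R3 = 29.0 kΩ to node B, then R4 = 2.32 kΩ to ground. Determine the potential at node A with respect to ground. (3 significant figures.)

The second stage (R3 + R4 = 31.32 kΩ) loads node A in parallel with R2.
Effective lower resistance at A: R2 ‖ 31.32 = 1.431 kΩ.
So V_A = 5.83 × 0.4485 = 2.615 V.

V_A ≈ 2.61 V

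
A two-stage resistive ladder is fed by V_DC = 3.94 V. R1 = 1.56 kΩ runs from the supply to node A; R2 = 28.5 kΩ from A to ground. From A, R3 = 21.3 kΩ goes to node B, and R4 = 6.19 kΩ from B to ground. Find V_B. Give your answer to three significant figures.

Looking into the second stage from A: R3 + R4 = 27.49 kΩ appears in parallel with R2.
R2 ‖ (R3+R4) = 13.99 kΩ.
First divider: V_A = V_DC · 13.99/(1.56 + 13.99) = 3.545 V.
Then the unloaded second divider: V_B = V_A × R4/(R3+R4) = 3.545 × 0.2252 = 0.7982 V.

V_B ≈ 0.798 V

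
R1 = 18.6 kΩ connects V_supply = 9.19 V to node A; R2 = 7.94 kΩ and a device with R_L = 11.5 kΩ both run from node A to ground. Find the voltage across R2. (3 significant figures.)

First combine the lower leg with the load: R2 ‖ R_L = 4.697 kΩ.
Voltage divider with the loaded lower leg: V_out = 9.19 × 4.697/(18.6 + 4.697) = 9.19 × 0.2016 = 1.853 V.
(Unloaded it would be 2.75 V; the load pulls it down.)

V_out ≈ 1.85 V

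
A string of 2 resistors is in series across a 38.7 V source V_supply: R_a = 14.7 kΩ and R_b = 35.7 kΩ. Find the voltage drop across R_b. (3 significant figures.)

V ≈ 27.4 V

Series total: ΣR = 14.7 + 35.7 = 50.40 kΩ.
V = V_supply · R/ΣR = 38.7 × 0.7083 = 27.41 V.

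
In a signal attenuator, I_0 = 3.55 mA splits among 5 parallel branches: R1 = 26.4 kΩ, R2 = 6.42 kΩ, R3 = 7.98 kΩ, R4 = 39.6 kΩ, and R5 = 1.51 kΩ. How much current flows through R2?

ΣG = 1/26.4 + 1/6.42 + 1/7.98 + 1/39.6 + 1/1.51 = 1.006.
Current divider: I(R2) = I_0 · G_k/ΣG = 3.55 × (0.1558/1.006) = 3.55 × 0.1548 = 0.5494 mA.

I ≈ 0.549 mA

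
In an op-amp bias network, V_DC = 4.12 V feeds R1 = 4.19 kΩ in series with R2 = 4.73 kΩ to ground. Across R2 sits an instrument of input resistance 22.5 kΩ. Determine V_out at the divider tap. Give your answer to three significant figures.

The load sits in parallel with R2, giving an effective lower resistance R2' = R2·R_L/(R2+R_L) = 3.908 kΩ.
Now apply the divider: V_out = 4.12 × 0.4826 = 1.988 V.

V_out ≈ 1.99 V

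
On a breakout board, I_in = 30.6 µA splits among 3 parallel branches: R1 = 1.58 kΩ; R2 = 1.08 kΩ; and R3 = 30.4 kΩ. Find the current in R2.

Conductances: ΣG = 1/1.58 + 1/1.08 + 1/30.4 = 1.592 (1/kΩ).
R2 takes the fraction G_k/ΣG = 0.9259/1.592 = 0.5817, so I = 30.6 × 0.5817 = 17.80 µA.

I ≈ 17.8 µA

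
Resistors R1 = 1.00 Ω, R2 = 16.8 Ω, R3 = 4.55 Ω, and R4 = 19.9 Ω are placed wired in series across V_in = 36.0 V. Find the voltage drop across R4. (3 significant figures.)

Total series resistance ΣR = 1.00 + 16.8 + 4.55 + 19.9 = 42.25 Ω.
V = V_in · R/ΣR = 36.0 × 0.4710 = 16.96 V.

V ≈ 17.0 V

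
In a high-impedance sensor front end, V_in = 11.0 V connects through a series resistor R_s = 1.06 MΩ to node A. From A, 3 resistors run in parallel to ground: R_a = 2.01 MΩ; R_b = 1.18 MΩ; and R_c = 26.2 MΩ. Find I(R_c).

I ≈ 0.170 µA

Parallel bank: R_p = 1/(1/2.01 + 1/1.18 + 1/26.2) = 0.7230 MΩ.
V_A by voltage divider: V_A = 11.0 × 0.7230/(1.06 + 0.7230) = 4.460 V.
Branch current I = V_A/R_c = 4.460/26.2 = 0.1702 µA.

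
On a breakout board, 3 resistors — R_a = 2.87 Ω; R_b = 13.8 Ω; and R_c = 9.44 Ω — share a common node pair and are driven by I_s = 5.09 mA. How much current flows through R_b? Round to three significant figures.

I ≈ 0.700 mA

Conductances: ΣG = 1/2.87 + 1/13.8 + 1/9.44 = 0.5268 (1/Ω).
By the current-divider rule, I = I_s · G_k/ΣG = 5.09 × 0.1375 = 0.7001 mA.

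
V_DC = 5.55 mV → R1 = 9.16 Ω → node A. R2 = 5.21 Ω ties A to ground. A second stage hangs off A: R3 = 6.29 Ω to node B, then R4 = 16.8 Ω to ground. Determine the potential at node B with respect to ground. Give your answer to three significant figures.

The second stage (R3 + R4 = 23.09 Ω) loads node A in parallel with R2.
Effective lower resistance at A: R2 ‖ 23.09 = 4.251 Ω.
First divider: V_A = V_DC · 4.251/(9.16 + 4.251) = 1.759 mV.
V_B = V_A × 0.7276 = 1.280 mV.

V_B ≈ 1.28 mV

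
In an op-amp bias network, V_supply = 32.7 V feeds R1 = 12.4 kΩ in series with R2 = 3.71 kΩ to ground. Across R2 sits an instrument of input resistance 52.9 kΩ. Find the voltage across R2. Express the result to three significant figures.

R2 ‖ R_L = (3.71 × 52.9)/(3.71 + 52.9) = 3.467 kΩ.
Voltage divider with the loaded lower leg: V_out = 32.7 × 3.467/(12.4 + 3.467) = 32.7 × 0.2185 = 7.145 V.
(Unloaded it would be 7.53 V; the load pulls it down.)

V_out ≈ 7.14 V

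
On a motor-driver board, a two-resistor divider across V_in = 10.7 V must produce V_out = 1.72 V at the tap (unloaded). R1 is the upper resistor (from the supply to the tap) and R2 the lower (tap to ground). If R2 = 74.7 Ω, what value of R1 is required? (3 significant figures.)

R1 ≈ 390 Ω

Required fraction k = V_out/V_in = 0.1607.
So R1 = R2 · (V_in/V_out − 1) = 74.7 × (10.7/1.72 − 1) = 74.7 × 5.221 = 390.0 Ω.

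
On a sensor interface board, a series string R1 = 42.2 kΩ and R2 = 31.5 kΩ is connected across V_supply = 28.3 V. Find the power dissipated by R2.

The common current is I = 28.3/73.70 = 0.3840 mA.
P = I²R = 0.1474 × 31.5 = 4.645 mW.

P ≈ 4.64 mW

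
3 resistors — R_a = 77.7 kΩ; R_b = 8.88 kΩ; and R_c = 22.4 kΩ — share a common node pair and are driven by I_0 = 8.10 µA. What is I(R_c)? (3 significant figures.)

ΣG = 1/77.7 + 1/8.88 + 1/22.4 = 0.1701.
Current divider: I(R_c) = I_0 · G_k/ΣG = 8.10 × (0.04464/0.1701) = 8.10 × 0.2624 = 2.126 µA.

I ≈ 2.13 µA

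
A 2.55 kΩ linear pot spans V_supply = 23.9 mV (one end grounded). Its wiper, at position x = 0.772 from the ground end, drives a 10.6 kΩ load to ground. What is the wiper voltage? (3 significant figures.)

Lower segment x·R_p = 1.969 kΩ; upper segment (1−x)·R_p = 0.5814 kΩ.
(x·R_p) ‖ R_L = 1.660 kΩ.
Loaded-divider output: V_out = 23.9 × 0.7406 = 17.70 mV.
(Unloaded: V_out = x·V_supply = 18.5 mV.)

V_out ≈ 17.7 mV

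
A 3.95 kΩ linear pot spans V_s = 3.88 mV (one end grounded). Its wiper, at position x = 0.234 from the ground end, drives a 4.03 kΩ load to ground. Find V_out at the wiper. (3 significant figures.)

Lower segment x·R_p = 0.9243 kΩ; upper segment (1−x)·R_p = 3.026 kΩ.
(x·R_p) ‖ R_L = 0.7519 kΩ.
V_out = 3.88 × 0.7519/(3.026 + 0.7519) = 0.7722 mV.
(Unloaded: V_out = x·V_s = 0.908 mV.)

V_out ≈ 0.772 mV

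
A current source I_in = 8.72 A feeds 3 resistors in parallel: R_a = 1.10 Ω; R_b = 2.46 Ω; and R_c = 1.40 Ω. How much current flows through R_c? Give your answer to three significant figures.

I ≈ 3.07 A

Total conductance ΣG = 1/1.10 + 1/2.46 + 1/1.40 = 2.030 (units of 1/Ω).
R_c takes the fraction G_k/ΣG = 0.7143/2.030 = 0.3519, so I = 8.72 × 0.3519 = 3.068 A.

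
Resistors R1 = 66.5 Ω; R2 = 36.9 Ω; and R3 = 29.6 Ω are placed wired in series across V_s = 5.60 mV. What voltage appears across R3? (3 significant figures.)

V ≈ 1.25 mV

ΣR = 66.5 + 36.9 + 29.6 = 133.0 Ω.
V = V_s · R/ΣR = 5.60 × 0.2226 = 1.246 mV.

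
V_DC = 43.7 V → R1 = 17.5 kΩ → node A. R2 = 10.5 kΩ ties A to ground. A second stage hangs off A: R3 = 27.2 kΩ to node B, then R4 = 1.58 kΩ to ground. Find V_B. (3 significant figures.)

V_B ≈ 0.733 V

Node A sees R2 in parallel with the series input of stage 2, R3 + R4 = 28.78 kΩ.
Effective lower resistance at A: R2 ‖ 28.78 = 7.693 kΩ.
V_A = 43.7 × 7.693/(17.5 + 7.693) = 13.34 V.
Then the unloaded second divider: V_B = V_A × R4/(R3+R4) = 13.34 × 0.05490 = 0.7326 V.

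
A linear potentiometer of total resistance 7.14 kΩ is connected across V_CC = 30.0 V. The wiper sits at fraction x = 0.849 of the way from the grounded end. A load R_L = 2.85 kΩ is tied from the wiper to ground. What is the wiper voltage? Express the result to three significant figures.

Split the track: R_lower = x·R_p = 6.062 kΩ, R_upper = (1−x)·R_p = 1.078 kΩ.
R_L loads the lower segment: effective lower R = 1.939 kΩ.
Loaded-divider output: V_out = 30.0 × 0.6426 = 19.28 V.
(Unloaded: V_out = x·V_CC = 25.5 V.)

V_out ≈ 19.3 V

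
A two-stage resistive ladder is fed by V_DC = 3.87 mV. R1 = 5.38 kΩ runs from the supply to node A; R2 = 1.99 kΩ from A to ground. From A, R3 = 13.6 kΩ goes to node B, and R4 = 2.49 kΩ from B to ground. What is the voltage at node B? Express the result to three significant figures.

The second stage (R3 + R4 = 16.09 kΩ) loads node A in parallel with R2.
R2 ‖ (R3+R4) = 1.771 kΩ.
First divider: V_A = V_DC · 1.771/(5.38 + 1.771) = 0.9584 mV.
V_B = V_A × 0.1548 = 0.1483 mV.

V_B ≈ 0.148 mV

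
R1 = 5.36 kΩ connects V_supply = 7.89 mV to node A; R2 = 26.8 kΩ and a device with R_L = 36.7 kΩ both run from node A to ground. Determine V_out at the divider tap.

R2 ‖ R_L = (26.8 × 36.7)/(26.8 + 36.7) = 15.49 kΩ.
Voltage divider with the loaded lower leg: V_out = 7.89 × 15.49/(5.36 + 15.49) = 7.89 × 0.7429 = 5.862 mV.

V_out ≈ 5.86 mV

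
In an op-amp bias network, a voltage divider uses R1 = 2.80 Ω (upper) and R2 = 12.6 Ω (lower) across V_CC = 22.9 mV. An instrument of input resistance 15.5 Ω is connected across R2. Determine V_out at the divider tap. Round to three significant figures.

The load sits in parallel with R2, giving an effective lower resistance R2' = R2·R_L/(R2+R_L) = 6.950 Ω.
Then V_out = V_CC · R2'/(R1 + R2') = 22.9 × 6.950/9.750 = 16.32 mV.

V_out ≈ 16.3 mV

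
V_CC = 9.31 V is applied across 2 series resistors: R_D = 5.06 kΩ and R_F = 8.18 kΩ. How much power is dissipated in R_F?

P ≈ 4.04 mW

Series current I = V_CC/ΣR = 9.31/13.24 = 0.7032 mA.
P = I²R = 0.4945 × 8.18 = 4.045 mW.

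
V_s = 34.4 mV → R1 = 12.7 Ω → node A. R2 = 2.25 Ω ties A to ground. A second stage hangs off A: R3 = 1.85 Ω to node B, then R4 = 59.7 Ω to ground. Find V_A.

V_A ≈ 5.02 mV

Node A sees R2 in parallel with the series input of stage 2, R3 + R4 = 61.55 Ω.
R2 ‖ (R3+R4) = 2.171 Ω.
So V_A = 34.4 × 0.1460 = 5.021 mV.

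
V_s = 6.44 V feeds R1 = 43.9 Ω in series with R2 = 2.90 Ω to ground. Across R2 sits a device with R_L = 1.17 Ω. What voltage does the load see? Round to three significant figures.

First combine the lower leg with the load: R2 ‖ R_L = 0.8337 Ω.
Now apply the divider: V_out = 6.44 × 0.01864 = 0.1200 V.
(Unloaded it would be 0.399 V; the load pulls it down.)

V_out ≈ 0.120 V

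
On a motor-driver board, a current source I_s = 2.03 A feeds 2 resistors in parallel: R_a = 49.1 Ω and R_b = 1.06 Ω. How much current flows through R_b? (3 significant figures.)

I ≈ 1.99 A

For two parallel branches, I_k = I_s · (other R)/(sum of R).
So I = 2.03 × 49.1/50.16 = 1.987 A.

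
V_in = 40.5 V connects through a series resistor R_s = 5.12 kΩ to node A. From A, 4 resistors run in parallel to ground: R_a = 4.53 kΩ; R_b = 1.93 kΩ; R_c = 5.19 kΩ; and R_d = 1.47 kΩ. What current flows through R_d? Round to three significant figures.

Parallel bank: R_p = 1/(1/4.53 + 1/1.93 + 1/5.19 + 1/1.47) = 0.6204 kΩ.
Node voltage V_A = V_in · R_p/(R_s + R_p) = 40.5 × 0.1081 = 4.377 V.
I(R_d) = V_A / R_d = 4.377/1.47 = 2.978 mA.

I ≈ 2.98 mA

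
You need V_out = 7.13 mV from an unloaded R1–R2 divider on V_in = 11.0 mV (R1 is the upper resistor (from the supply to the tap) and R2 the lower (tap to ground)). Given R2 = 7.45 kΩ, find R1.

V_out/V_in = R2/(R1+R2) = 0.6482.
R1 = R2·(1/k − 1) = 7.45 × 0.5428 = 4.044 kΩ.

R1 ≈ 4.04 kΩ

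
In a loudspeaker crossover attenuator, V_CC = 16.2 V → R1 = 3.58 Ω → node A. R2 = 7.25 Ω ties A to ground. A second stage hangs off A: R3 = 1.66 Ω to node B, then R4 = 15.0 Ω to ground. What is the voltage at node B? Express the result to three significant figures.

The second stage (R3 + R4 = 16.66 Ω) loads node A in parallel with R2.
Effective lower resistance at A: R2 ‖ 16.66 = 5.052 Ω.
V_A = 16.2 × 5.052/(3.58 + 5.052) = 9.481 V.
Then the unloaded second divider: V_B = V_A × R4/(R3+R4) = 9.481 × 0.9004 = 8.536 V.

V_B ≈ 8.54 V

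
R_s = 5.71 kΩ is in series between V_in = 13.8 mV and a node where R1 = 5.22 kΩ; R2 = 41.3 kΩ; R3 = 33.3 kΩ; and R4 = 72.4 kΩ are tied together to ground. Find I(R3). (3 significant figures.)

I ≈ 0.167 µA

Parallel bank: R_p = 1/(1/5.22 + 1/41.3 + 1/33.3 + 1/72.4) = 3.852 kΩ.
V_A = 13.8 × 3.852/9.562 = 5.559 mV.
Branch current I = V_A/R3 = 5.559/33.3 = 0.1669 µA.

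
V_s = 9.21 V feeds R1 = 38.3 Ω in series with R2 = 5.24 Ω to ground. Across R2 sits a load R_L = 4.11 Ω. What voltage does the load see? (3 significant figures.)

R2 ‖ R_L = (5.24 × 4.11)/(5.24 + 4.11) = 2.303 Ω.
Then V_out = V_s · R2'/(R1 + R2') = 9.21 × 2.303/40.60 = 0.5225 V.

V_out ≈ 0.522 V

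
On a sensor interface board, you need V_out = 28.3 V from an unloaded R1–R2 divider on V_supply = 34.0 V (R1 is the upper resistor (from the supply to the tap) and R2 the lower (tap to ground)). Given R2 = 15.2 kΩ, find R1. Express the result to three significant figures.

The divider ratio is R2/(R1+R2) = 28.3/34.0 = 0.8324.
Rearranging, R1 = R2·(1−k)/k = 15.2 × 0.2014 = 3.061 kΩ.

R1 ≈ 3.06 kΩ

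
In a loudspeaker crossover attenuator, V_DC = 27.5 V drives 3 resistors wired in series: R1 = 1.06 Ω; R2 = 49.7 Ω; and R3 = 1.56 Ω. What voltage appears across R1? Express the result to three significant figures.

ΣR = 1.06 + 49.7 + 1.56 = 52.32 Ω.
Voltage divider: V = V_DC · (1.060 / 52.32) = 27.5 × 0.02026 = 0.5571 V.

V ≈ 0.557 V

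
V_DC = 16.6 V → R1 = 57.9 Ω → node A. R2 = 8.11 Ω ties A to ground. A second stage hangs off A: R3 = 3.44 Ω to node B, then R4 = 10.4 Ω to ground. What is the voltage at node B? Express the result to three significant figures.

V_B ≈ 1.01 V

The second stage (R3 + R4 = 13.84 Ω) loads node A in parallel with R2.
Effective lower resistance at A: R2 ‖ 13.84 = 5.114 Ω.
So V_A = 16.6 × 0.08115 = 1.347 V.
Stage 2 is unloaded, so V_B = V_A · R4/(R3+R4) = 1.347 × 10.4/13.84 = 1.012 V.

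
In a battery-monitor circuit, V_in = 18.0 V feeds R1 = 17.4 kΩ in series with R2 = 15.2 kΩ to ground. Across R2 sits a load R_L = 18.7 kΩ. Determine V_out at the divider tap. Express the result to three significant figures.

V_out ≈ 5.85 V

R2 ‖ R_L = (15.2 × 18.7)/(15.2 + 18.7) = 8.385 kΩ.
Now apply the divider: V_out = 18.0 × 0.3252 = 5.853 V.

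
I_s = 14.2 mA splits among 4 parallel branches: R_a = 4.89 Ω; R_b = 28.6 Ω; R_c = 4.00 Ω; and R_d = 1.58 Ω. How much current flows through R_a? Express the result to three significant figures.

I ≈ 2.59 mA

Total conductance ΣG = 1/4.89 + 1/28.6 + 1/4.00 + 1/1.58 = 1.122 (units of 1/Ω).
By the current-divider rule, I = I_s · G_k/ΣG = 14.2 × 0.1822 = 2.587 mA.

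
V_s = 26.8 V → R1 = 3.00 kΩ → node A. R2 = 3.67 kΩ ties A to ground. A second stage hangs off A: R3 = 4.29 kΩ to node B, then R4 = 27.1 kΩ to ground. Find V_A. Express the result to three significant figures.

V_A ≈ 14.0 V

Looking into the second stage from A: R3 + R4 = 31.39 kΩ appears in parallel with R2.
R2 ‖ (R3+R4) = 3.286 kΩ.
So V_A = 26.8 × 0.5227 = 14.01 V.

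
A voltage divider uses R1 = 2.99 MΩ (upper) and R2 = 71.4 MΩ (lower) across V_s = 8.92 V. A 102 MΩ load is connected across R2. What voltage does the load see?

The load sits in parallel with R2, giving an effective lower resistance R2' = R2·R_L/(R2+R_L) = 42.00 MΩ.
Then V_out = V_s · R2'/(R1 + R2') = 8.92 × 42.00/44.99 = 8.327 V.
(Unloaded it would be 8.56 V; the load pulls it down.)

V_out ≈ 8.33 V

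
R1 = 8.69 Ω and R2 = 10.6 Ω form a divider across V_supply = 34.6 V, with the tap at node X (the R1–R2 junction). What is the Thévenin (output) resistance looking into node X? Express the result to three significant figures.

Looking into X with the source shorted: R_th = R1·R2/(R1+R2) = 8.690 × 10.6/19.29 = 4.775 Ω.

R_th ≈ 4.78 Ω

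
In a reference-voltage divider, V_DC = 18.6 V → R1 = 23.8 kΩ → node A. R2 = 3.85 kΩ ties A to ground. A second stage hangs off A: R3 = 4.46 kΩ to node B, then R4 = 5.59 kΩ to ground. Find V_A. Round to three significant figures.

V_A ≈ 1.95 V

The second stage (R3 + R4 = 10.05 kΩ) loads node A in parallel with R2.
R2 ‖ (R3+R4) = 2.784 kΩ.
V_A = 18.6 × 2.784/(23.8 + 2.784) = 1.948 V.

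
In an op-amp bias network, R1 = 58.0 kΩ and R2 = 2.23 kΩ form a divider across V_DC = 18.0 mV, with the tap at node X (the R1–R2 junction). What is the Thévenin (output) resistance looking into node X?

R_th ≈ 2.15 kΩ

With V_DC suppressed (replaced by a short), R_th = R1 ‖ R2 = (58.00 × 2.23)/(58.00 + 2.23) = 2.147 kΩ.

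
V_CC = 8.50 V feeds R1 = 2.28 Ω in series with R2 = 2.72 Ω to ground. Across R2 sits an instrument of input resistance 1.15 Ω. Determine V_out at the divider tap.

R2 ‖ R_L = (2.72 × 1.15)/(2.72 + 1.15) = 0.8083 Ω.
Now apply the divider: V_out = 8.50 × 0.2617 = 2.225 V.

V_out ≈ 2.22 V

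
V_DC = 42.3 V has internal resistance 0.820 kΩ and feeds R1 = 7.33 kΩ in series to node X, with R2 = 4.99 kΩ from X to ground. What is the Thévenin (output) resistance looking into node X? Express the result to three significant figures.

R1' = 0.820 + 7.33 = 8.150 kΩ (source resistance + R1).
Zeroing V_DC shorts the top of R1' to ground, so R_th = R1' ‖ R2 = 3.095 kΩ.

R_th ≈ 3.10 kΩ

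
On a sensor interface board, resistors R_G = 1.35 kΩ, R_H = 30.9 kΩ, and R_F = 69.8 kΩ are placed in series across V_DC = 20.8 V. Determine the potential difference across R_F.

Total series resistance ΣR = 1.35 + 30.9 + 69.8 = 102.0 kΩ.
Voltage divider: V = V_DC · (69.80 / 102.0) = 20.8 × 0.6840 = 14.23 V.

V ≈ 14.2 V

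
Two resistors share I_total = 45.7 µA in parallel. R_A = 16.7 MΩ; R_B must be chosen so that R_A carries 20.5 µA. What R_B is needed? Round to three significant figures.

R_B ≈ 13.6 MΩ

Two-branch current divider: I_A = I_total · R_B/(R_A + R_B).
20.5/45.7 = R_B/(R_A + R_B) → R_B = R_A · (0.4486)/(1 − 0.4486) = 16.7 × 0.8135 = 13.59 MΩ.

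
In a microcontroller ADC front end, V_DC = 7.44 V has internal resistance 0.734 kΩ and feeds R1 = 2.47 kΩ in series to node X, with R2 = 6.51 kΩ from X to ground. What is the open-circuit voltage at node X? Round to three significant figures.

V_th ≈ 4.99 V

R1' = 0.734 + 2.47 = 3.204 kΩ (source resistance + R1).
With X open, the divider is unloaded: V_th = 7.44 × 6.51/9.714 = 4.986 V.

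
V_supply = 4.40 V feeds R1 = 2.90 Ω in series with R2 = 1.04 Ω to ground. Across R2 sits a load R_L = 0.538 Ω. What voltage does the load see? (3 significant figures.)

V_out ≈ 0.479 V

R2 ‖ R_L = (1.04 × 0.538)/(1.04 + 0.538) = 0.3546 Ω.
Then V_out = V_supply · R2'/(R1 + R2') = 4.40 × 0.3546/3.255 = 0.4794 V.
(Unloaded it would be 1.16 V; the load pulls it down.)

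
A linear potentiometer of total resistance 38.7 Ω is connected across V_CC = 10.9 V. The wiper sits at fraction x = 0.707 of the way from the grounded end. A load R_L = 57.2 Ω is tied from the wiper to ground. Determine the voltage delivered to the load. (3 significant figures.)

V_out ≈ 6.76 V

The pot divides into 11.34 Ω above the wiper and 27.36 Ω below.
Lower segment in parallel with the load: 27.36 ‖ 57.2 = 18.51 Ω.
Then V_out = V_CC · 18.51/(11.34 + 18.51) = 6.759 V.
(Unloaded: V_out = x·V_CC = 7.71 V.)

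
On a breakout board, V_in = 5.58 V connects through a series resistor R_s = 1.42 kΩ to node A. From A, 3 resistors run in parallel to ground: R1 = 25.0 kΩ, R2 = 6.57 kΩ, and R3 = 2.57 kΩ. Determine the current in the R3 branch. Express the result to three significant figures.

Parallel bank: R_p = 1/(1/25.0 + 1/6.57 + 1/2.57) = 1.720 kΩ.
Node voltage V_A = V_in · R_p/(R_s + R_p) = 5.58 × 0.5478 = 3.057 V.
I(R3) = V_A / R3 = 3.057/2.57 = 1.189 mA.
(Equivalently: I_total = 1.777 mA, then current-divider fraction G_k/ΣG = 0.6694.)

I ≈ 1.19 mA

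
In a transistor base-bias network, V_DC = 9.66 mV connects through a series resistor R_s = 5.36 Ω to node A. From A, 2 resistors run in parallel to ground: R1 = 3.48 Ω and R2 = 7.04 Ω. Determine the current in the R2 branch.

I ≈ 0.416 mA

Equivalent of the parallel group: R_p = 2.329 Ω.
Node voltage V_A = V_DC · R_p/(R_s + R_p) = 9.66 × 0.3029 = 2.926 mV.
I(R2) = V_A / R2 = 2.926/7.04 = 0.4156 mA.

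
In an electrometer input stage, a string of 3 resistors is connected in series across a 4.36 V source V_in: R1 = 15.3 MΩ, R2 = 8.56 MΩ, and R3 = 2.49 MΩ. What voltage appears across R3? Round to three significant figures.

ΣR = 15.3 + 8.56 + 2.49 = 26.35 MΩ.
V = V_in · R/ΣR = 4.36 × 0.09450 = 0.4120 V.

V ≈ 0.412 V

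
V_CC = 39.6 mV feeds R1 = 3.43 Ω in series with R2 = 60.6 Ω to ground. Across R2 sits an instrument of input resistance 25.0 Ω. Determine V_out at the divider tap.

R2 ‖ R_L = (60.6 × 25.0)/(60.6 + 25.0) = 17.70 Ω.
Voltage divider with the loaded lower leg: V_out = 39.6 × 17.70/(3.43 + 17.70) = 39.6 × 0.8377 = 33.17 mV.

V_out ≈ 33.2 mV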